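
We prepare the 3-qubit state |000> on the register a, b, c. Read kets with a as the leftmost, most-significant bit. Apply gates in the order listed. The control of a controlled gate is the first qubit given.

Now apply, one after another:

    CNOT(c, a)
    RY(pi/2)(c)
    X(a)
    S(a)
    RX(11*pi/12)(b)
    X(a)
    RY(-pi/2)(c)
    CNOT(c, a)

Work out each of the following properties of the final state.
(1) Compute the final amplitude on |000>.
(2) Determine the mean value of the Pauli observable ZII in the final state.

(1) |000> carries amplitude -I*sqrt(6 - 3*sqrt(2))/4 + I*sqrt(sqrt(2) + 2)/4 in the final state.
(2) In the final state, ZII has expectation 1.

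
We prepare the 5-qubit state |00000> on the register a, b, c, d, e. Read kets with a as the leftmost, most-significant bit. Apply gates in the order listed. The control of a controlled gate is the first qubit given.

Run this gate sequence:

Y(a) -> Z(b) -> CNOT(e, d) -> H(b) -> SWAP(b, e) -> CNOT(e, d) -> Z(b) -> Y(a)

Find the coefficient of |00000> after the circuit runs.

The amplitude on |00000> is sqrt(2)/2.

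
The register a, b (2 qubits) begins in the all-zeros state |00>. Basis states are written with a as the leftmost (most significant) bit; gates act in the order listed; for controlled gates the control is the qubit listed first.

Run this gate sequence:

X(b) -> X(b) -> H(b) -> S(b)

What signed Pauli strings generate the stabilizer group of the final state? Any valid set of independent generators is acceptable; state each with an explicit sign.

The stabilizer group can be generated by +IY, +ZI, among other valid generating sets. Key observation: the block from step 1 through step 2 cancels to the identity and can be dropped.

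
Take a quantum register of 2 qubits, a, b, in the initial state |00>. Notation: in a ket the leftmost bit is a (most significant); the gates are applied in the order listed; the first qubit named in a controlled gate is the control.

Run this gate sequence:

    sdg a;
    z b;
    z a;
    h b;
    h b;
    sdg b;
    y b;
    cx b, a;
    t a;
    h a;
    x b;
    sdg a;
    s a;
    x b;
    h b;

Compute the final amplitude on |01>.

|01> carries amplitude -exp(3*I*pi/4)/2 in the final state.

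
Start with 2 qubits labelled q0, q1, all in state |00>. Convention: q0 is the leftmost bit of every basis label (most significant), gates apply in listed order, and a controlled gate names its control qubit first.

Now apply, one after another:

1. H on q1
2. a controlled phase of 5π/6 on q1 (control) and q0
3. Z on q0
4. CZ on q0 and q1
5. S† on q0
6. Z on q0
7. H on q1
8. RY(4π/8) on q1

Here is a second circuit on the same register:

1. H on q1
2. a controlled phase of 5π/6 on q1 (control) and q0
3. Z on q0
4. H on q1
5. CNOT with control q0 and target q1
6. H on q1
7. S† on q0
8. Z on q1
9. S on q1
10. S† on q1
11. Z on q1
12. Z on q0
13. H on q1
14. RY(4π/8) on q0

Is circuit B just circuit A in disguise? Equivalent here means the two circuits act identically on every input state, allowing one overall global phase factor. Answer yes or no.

No, they are not equivalent — no single phase factor reconciles the two unitaries.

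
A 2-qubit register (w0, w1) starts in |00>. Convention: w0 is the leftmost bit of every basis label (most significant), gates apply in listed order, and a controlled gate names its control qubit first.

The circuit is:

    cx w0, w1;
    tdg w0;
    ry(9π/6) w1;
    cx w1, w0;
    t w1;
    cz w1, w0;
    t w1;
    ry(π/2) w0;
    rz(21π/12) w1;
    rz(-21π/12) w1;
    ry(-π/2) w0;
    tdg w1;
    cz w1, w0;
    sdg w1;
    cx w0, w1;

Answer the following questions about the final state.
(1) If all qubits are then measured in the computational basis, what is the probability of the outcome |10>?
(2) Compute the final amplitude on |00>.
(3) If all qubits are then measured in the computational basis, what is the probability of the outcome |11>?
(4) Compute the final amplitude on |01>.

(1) The probability of measuring |10> is 1/2.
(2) The amplitude on |00> is -sqrt(2)/2.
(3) A full measurement returns |11> with probability 0.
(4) The amplitude on |01> is 0.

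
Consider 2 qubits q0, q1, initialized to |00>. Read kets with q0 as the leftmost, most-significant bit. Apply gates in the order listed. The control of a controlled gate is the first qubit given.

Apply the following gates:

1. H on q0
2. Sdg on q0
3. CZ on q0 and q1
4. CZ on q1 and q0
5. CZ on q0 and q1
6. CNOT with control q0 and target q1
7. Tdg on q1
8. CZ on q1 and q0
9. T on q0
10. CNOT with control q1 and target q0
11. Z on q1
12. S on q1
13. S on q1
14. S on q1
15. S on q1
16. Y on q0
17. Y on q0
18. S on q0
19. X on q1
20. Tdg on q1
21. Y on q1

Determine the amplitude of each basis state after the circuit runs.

After the circuit, the state carries amplitude -sqrt(2)*exp(I*pi/4)/2 on |00>, sqrt(2)/2 on |01>, 0 on |10>, 0 on |11>. Key observation: steps 12-15 multiply out to the identity, so the circuit reduces to the remaining gates.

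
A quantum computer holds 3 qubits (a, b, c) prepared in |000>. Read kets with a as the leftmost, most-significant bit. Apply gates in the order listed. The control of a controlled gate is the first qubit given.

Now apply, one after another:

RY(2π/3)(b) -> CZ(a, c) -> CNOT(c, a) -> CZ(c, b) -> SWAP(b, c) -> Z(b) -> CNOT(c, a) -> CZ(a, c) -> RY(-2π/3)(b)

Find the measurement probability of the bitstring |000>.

The probability of measuring |000> is 1/16.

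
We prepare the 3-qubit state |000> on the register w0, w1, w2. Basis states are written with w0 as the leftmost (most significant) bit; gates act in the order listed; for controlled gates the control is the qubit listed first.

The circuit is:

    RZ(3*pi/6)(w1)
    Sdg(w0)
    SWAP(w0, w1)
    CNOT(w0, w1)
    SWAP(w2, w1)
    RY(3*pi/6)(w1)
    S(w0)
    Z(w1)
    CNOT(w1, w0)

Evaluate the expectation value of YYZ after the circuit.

The observable YYZ averages to 1.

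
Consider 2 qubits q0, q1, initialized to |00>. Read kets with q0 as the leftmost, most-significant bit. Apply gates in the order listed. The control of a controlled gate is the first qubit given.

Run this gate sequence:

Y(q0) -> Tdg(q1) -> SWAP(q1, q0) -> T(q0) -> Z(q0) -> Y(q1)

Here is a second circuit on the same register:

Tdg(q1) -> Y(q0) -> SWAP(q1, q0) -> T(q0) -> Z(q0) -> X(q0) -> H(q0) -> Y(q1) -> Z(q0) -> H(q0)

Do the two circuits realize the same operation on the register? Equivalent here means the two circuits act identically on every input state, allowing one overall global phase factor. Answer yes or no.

Yes, they are equivalent — the unitaries differ by at most a global phase.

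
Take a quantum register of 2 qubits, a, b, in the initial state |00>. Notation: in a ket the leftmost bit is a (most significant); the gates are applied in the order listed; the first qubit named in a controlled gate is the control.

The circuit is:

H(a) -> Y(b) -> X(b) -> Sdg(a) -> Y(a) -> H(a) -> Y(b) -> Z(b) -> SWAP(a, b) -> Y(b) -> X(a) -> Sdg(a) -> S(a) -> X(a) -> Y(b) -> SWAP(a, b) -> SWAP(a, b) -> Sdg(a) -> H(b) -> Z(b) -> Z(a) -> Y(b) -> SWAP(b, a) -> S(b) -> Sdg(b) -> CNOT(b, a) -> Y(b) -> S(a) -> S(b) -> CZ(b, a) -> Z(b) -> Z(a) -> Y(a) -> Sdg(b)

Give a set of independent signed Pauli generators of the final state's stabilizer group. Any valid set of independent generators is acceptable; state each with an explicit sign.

The final state is stabilized by the group generated by +XI, +IZ; other independent generating sets are equally valid. Key observation: gates 9-16 undo each other exactly, leaving only the rest of the circuit to track.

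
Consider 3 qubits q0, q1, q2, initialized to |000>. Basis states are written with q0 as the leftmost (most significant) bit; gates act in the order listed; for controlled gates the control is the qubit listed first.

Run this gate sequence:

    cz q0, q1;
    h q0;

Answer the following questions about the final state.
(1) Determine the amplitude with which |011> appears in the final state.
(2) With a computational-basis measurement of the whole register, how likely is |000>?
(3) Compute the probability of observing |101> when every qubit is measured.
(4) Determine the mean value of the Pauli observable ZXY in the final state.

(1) |011> carries amplitude 0 in the final state.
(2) A full measurement returns |000> with probability 1/2.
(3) The probability of measuring |101> is 0.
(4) The observable ZXY averages to 0.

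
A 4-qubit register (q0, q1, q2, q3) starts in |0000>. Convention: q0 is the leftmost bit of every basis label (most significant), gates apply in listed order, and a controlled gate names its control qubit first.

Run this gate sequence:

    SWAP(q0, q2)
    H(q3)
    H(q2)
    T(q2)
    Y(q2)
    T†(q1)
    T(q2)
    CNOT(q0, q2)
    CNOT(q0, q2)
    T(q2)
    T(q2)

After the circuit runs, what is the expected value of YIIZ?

In the final state, YIIZ has expectation 0. Key observation: gates 8-9 undo each other exactly, leaving only the rest of the circuit to track.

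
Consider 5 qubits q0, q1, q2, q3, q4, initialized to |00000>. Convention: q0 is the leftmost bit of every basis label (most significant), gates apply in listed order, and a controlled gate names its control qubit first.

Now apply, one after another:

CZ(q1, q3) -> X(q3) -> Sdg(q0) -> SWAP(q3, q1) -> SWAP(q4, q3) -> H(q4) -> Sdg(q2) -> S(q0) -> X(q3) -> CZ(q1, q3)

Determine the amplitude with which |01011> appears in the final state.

|01011> carries amplitude -sqrt(2)/2 in the final state.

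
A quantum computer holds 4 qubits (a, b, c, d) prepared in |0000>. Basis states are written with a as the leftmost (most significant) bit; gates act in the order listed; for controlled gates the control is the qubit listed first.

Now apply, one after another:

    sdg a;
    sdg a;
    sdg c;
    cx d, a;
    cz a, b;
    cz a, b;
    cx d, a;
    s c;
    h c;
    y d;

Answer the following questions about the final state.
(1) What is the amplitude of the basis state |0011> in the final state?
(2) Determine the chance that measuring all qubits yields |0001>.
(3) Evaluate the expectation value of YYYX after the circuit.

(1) The amplitude on |0011> is sqrt(2)*I/2. Key observation: the block from step 3 through step 8 cancels to the identity and can be dropped.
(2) The probability of measuring |0001> is 1/2.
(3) In the final state, YYYX has expectation 0.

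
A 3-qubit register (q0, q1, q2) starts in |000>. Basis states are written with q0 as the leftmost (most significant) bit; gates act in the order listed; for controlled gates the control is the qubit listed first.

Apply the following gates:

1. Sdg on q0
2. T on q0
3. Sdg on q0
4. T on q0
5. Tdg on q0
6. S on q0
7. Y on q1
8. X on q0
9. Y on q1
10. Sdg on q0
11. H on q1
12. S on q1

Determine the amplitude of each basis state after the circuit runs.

The final amplitudes are -sqrt(2)*I/2 on |100>, sqrt(2)/2 on |110>, and 0 on every other basis state. Key observation: steps 3-6 multiply out to the identity, so the circuit reduces to the remaining gates.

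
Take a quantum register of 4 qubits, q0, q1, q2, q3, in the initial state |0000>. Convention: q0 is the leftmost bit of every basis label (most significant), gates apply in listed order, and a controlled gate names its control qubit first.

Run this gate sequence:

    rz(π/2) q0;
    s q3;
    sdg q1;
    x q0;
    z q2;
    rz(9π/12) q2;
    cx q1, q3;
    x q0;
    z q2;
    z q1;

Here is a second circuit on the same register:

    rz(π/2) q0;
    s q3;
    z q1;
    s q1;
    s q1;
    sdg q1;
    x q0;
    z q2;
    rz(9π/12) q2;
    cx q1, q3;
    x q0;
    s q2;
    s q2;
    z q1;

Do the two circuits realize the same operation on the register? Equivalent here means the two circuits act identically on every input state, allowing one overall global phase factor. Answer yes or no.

Yes — the two circuits implement the same unitary up to a global phase.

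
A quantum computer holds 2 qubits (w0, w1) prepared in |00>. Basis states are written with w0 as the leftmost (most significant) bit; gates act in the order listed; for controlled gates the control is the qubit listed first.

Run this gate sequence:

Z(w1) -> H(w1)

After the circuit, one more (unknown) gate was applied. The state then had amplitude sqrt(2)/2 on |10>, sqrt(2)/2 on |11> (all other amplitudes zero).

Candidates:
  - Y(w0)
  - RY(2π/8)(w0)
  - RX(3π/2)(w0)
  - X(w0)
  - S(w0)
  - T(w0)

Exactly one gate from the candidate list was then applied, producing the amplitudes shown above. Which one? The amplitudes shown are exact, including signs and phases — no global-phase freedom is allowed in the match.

The unique candidate consistent with the amplitudes is X(w0).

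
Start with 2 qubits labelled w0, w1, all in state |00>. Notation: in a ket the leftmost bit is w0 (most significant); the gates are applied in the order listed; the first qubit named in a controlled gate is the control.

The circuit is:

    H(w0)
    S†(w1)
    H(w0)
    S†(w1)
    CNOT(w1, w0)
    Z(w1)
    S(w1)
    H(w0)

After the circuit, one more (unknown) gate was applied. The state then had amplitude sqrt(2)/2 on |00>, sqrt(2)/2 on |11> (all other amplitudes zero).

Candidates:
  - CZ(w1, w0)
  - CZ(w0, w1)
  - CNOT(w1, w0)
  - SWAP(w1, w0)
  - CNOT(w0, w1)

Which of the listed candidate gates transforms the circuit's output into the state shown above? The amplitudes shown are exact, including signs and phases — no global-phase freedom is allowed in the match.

The unique candidate consistent with the amplitudes is CNOT(w0, w1).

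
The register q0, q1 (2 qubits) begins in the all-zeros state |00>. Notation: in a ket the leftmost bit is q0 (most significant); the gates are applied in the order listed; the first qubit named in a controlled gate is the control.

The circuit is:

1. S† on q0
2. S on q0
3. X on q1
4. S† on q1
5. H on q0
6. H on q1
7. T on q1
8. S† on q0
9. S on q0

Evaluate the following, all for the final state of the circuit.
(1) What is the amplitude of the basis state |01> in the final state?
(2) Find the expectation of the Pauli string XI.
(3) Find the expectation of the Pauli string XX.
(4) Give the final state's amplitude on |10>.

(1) The amplitude on |01> is exp(3*I*pi/4)/2.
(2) The expectation value of XI is 1.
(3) The observable XX averages to -sqrt(2)/2.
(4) The amplitude on |10> is -I/2.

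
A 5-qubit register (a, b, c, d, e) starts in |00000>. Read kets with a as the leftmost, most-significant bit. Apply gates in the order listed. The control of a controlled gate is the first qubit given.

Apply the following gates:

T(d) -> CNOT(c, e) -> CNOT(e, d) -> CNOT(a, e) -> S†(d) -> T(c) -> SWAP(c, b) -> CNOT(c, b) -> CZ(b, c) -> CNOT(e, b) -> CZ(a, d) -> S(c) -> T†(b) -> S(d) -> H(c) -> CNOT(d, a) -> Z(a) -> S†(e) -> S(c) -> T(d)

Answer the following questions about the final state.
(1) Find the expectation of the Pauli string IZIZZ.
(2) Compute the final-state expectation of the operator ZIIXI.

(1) The observable IZIZZ averages to 1.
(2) The observable ZIIXI averages to 0.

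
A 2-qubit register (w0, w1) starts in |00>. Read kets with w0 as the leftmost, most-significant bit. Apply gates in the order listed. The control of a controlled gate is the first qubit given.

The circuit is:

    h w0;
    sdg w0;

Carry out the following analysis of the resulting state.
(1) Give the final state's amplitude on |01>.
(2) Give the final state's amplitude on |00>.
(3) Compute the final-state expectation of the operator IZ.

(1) |01> carries amplitude 0 in the final state.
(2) The final state's coefficient on |00> equals sqrt(2)/2.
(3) The expectation value of IZ is 1.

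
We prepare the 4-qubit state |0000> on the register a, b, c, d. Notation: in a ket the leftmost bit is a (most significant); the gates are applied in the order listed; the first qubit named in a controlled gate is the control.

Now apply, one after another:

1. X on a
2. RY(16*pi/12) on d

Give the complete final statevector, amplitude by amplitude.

The final amplitudes are -1/2 on |1000>, sqrt(3)/2 on |1001>, and 0 on every other basis state.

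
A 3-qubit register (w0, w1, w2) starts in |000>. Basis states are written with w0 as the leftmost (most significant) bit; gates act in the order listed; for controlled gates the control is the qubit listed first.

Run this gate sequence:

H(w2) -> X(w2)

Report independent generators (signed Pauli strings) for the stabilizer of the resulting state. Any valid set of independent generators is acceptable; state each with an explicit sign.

The stabilizer group can be generated by +IIX, +ZII, +IZI, among other valid generating sets.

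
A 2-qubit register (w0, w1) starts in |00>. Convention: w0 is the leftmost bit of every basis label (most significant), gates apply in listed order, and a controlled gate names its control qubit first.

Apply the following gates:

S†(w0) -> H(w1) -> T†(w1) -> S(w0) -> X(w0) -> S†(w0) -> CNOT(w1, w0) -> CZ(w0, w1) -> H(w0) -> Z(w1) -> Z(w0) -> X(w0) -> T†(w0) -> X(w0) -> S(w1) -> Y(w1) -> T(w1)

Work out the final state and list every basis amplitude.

The resulting statevector has amplitude 1/2 on |00>, 1/2 on |01>, -exp(I*pi/4)/2 on |10>, exp(I*pi/4)/2 on |11>.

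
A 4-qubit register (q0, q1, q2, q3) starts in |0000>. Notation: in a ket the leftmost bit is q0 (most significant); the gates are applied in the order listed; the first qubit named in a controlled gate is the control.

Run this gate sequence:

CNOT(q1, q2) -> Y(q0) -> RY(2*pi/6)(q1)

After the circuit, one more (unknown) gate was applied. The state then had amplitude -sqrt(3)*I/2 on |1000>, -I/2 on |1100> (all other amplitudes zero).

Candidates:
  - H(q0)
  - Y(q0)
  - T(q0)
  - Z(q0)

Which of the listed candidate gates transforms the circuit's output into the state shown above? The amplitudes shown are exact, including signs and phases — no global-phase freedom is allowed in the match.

It was Z(q0) that produced the state shown.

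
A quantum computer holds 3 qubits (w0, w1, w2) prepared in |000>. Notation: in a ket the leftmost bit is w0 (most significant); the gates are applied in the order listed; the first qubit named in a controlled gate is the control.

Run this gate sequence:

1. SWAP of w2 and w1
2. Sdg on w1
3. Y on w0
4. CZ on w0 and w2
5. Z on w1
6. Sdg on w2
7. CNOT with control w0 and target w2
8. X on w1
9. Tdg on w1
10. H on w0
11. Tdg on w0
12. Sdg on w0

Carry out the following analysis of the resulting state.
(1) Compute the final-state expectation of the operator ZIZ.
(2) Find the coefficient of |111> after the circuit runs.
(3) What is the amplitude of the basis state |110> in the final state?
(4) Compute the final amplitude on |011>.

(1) The observable ZIZ averages to 0.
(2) |111> carries amplitude sqrt(2)*I/2 in the final state.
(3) |110> carries amplitude 0 in the final state.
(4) |011> carries amplitude sqrt(2)*exp(I*pi/4)/2 in the final state.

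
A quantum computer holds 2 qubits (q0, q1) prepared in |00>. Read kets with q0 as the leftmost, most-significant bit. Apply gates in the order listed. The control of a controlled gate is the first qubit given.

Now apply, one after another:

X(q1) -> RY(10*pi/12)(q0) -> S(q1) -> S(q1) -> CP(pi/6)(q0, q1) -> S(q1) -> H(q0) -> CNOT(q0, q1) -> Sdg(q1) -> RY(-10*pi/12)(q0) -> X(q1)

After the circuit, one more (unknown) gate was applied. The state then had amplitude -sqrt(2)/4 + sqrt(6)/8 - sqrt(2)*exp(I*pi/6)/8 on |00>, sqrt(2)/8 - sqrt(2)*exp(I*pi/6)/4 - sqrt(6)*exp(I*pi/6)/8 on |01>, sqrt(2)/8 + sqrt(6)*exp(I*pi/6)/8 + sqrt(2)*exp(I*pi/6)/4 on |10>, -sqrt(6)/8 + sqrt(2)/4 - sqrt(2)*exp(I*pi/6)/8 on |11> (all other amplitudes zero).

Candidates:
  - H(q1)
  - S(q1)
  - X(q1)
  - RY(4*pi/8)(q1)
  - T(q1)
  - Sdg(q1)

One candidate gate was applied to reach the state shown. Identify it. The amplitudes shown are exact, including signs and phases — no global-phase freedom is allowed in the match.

The applied gate was S(q1).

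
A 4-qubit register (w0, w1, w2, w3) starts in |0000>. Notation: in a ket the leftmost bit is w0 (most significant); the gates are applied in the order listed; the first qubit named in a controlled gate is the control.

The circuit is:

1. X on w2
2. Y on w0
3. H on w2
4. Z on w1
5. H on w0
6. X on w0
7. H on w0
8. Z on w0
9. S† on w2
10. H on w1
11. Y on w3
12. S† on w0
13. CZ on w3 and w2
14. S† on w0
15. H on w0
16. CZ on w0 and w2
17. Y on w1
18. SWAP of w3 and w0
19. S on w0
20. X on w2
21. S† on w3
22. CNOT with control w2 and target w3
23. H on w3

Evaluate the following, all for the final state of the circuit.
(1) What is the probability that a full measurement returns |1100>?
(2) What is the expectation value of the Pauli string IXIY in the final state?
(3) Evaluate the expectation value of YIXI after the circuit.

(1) The probability of measuring |1100> is 1/8. Key observation: gates 5-8 undo each other exactly, leaving only the rest of the circuit to track.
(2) In the final state, IXIY has expectation -1.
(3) The expectation value of YIXI is 0.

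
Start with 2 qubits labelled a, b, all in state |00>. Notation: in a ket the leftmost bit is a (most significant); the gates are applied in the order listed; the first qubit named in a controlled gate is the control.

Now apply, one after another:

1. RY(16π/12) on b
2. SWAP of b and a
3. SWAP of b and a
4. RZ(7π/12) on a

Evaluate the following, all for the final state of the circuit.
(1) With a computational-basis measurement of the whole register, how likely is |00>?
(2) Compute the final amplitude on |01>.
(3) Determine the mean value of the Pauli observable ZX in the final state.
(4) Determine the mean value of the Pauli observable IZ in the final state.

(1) Outcome |00> occurs with probability 1/4.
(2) The amplitude on |01> is -sqrt(3)*exp(17*I*pi/24)/2.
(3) The expectation value of ZX is -sqrt(3)/2.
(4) The expectation value of IZ is -1/2.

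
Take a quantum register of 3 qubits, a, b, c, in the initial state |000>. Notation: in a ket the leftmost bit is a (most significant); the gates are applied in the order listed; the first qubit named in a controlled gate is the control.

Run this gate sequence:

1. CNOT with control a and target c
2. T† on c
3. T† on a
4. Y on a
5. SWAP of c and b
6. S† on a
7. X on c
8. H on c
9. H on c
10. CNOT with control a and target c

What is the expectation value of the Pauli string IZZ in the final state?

In the final state, IZZ has expectation 1.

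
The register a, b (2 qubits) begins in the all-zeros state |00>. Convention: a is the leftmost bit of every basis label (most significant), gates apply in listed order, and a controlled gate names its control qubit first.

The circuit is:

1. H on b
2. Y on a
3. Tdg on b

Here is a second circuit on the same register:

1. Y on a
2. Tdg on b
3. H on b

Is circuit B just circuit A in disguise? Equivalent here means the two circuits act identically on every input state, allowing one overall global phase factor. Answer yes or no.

No: there is an input state on which the two circuits produce genuinely different outputs (not merely differing by a phase).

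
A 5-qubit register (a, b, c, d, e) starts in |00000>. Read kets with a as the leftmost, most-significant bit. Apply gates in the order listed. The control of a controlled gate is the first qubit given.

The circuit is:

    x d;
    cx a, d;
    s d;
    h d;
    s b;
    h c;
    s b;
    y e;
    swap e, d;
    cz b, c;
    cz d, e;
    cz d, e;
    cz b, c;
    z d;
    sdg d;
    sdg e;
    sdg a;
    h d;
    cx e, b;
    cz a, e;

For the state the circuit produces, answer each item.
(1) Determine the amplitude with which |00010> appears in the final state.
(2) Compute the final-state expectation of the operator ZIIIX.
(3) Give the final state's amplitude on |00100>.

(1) The final state's coefficient on |00010> equals sqrt(2)*I/4. Key observation: gates 10-13 undo each other exactly, leaving only the rest of the circuit to track.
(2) The observable ZIIIX averages to 0.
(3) The amplitude on |00100> is -sqrt(2)*I/4.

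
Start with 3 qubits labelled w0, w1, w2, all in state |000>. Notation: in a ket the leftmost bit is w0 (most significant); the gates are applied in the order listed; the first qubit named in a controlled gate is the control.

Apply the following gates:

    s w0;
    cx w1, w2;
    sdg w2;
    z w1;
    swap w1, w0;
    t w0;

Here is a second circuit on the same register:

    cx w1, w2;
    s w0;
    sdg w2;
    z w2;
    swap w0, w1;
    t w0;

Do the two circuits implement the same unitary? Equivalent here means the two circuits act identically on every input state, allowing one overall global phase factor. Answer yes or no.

No — the two circuits implement different unitaries, even allowing a global phase.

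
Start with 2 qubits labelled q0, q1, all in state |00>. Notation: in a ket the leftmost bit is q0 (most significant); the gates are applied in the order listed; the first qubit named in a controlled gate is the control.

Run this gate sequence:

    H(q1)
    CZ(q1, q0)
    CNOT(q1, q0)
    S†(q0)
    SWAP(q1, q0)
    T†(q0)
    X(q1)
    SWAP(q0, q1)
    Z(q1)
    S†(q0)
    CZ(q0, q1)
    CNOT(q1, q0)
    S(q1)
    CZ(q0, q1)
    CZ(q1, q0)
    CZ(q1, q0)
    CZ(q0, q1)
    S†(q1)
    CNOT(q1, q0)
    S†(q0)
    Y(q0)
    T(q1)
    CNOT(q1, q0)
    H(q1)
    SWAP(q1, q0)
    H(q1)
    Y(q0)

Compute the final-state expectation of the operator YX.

In the final state, YX has expectation -1.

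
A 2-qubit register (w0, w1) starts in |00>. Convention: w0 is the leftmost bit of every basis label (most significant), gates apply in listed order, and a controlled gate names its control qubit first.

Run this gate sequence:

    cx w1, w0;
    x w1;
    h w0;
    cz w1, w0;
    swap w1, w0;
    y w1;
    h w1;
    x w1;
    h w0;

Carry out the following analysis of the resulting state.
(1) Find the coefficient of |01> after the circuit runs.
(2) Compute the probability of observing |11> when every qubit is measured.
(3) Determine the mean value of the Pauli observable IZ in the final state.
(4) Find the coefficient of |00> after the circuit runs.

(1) The final state's coefficient on |01> equals sqrt(2)*I/2.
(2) The probability of measuring |11> is 1/2.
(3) In the final state, IZ has expectation -1.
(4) The amplitude on |00> is 0.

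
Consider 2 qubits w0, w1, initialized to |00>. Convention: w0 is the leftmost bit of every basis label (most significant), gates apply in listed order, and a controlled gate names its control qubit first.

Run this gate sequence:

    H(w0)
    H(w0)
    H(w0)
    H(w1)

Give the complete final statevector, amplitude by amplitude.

After the circuit, the state carries amplitude 1/2 on |00>, 1/2 on |01>, 1/2 on |10>, 1/2 on |11>.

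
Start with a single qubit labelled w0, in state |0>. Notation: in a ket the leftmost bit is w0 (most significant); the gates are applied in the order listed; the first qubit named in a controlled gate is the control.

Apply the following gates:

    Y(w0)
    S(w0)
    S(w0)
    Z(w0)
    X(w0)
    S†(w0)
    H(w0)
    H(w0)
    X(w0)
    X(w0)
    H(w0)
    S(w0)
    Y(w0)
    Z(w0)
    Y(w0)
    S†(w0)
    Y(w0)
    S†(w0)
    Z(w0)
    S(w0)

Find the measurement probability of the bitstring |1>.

Outcome |1> occurs with probability 1/2.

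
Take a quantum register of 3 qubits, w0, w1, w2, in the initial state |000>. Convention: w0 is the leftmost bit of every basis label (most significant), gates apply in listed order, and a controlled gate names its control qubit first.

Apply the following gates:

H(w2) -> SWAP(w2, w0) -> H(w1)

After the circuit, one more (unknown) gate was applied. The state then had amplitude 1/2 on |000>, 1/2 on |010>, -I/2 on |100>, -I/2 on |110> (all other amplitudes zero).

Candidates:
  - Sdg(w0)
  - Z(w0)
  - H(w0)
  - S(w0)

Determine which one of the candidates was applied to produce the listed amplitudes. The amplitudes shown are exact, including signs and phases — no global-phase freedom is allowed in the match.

It was Sdg(w0) that produced the state shown.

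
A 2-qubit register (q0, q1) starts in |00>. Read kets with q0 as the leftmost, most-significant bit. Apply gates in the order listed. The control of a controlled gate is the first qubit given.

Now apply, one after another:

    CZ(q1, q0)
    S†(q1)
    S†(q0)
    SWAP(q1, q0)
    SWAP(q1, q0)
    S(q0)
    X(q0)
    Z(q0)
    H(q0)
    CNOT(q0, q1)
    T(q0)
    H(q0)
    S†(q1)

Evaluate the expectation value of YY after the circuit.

The expectation value of YY is -sqrt(2)/2. Key observation: gates 3-6 undo each other exactly, leaving only the rest of the circuit to track.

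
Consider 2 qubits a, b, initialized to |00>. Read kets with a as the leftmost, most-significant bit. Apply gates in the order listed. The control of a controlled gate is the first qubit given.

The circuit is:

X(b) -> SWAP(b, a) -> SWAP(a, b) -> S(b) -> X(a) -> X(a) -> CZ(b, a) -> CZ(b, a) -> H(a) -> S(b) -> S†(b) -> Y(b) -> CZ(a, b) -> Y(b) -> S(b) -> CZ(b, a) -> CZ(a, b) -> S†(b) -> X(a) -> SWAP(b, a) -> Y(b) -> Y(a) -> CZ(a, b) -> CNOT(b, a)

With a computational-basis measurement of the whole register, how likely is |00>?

Outcome |00> occurs with probability 1/2.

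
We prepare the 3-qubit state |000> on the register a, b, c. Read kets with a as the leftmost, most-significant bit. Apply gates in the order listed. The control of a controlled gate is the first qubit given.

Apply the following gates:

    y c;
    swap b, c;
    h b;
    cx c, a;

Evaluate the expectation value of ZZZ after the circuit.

The observable ZZZ averages to 0.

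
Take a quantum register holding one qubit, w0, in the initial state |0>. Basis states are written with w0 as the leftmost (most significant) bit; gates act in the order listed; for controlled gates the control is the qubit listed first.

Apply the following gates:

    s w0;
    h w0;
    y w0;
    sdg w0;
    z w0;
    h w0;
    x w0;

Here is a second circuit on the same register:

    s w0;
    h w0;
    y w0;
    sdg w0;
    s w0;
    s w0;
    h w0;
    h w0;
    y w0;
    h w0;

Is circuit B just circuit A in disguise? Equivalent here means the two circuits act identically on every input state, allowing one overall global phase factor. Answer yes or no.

No: there is an input state on which the two circuits produce genuinely different outputs (not merely differing by a phase).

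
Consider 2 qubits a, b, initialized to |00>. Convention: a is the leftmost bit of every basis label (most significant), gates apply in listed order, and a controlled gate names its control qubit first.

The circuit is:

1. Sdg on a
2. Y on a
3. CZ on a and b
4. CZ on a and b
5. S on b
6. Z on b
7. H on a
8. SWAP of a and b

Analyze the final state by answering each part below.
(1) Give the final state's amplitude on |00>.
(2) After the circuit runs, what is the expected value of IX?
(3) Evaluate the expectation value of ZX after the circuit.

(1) |00> carries amplitude sqrt(2)*I/2 in the final state.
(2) The expectation value of IX is -1.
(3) The expectation value of ZX is -1.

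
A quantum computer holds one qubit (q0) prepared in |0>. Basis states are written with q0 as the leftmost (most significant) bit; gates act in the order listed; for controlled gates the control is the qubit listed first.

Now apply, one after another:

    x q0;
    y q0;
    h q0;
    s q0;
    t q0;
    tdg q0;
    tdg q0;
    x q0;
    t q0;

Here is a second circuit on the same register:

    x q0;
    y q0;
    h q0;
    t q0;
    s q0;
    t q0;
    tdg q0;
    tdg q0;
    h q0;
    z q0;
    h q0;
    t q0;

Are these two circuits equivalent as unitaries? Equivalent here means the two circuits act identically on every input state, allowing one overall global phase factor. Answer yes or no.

No — the two circuits implement different unitaries, even allowing a global phase.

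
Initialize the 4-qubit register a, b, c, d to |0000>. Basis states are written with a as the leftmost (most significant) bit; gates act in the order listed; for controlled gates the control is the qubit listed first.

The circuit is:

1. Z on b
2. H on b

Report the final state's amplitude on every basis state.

After the circuit, the state carries amplitude sqrt(2)/2 on |0000>, sqrt(2)/2 on |0100>, and 0 on every other basis state.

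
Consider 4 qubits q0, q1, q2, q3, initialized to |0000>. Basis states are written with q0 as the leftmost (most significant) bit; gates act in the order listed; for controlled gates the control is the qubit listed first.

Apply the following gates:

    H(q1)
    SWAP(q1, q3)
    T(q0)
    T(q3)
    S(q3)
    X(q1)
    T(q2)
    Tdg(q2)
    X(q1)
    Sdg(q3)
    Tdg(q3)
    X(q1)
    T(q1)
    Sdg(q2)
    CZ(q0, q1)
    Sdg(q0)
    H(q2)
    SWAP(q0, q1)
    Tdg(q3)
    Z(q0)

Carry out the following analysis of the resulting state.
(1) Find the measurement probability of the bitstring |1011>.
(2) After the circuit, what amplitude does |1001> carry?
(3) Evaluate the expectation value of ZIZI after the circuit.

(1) A full measurement returns |1011> with probability 1/4. Key observation: gates 4-11 undo each other exactly, leaving only the rest of the circuit to track.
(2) The final state's coefficient on |1001> equals -1/2.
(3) The expectation value of ZIZI is 0.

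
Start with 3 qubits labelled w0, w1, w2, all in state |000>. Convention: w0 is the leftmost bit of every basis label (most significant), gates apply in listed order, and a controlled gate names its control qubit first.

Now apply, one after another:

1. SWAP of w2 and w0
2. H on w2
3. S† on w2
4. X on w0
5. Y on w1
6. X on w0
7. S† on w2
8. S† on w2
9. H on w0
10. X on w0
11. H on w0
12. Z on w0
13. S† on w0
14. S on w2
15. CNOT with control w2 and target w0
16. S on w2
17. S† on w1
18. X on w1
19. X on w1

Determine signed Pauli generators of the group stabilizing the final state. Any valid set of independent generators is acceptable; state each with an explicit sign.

The stabilizer group can be generated by -XIY, +ZIZ, -IZI, among other valid generating sets. Key observation: steps 9-12 multiply out to the identity, so the circuit reduces to the remaining gates.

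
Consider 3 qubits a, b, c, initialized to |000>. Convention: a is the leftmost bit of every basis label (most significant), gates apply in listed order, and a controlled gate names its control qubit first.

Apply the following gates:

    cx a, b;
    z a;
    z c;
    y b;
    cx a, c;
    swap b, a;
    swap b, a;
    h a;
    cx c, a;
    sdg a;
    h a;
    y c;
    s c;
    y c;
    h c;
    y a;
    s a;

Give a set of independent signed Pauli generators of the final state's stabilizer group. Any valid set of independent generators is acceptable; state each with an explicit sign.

The stabilizer group can be generated by -XII, +IIX, -IZI, among other valid generating sets.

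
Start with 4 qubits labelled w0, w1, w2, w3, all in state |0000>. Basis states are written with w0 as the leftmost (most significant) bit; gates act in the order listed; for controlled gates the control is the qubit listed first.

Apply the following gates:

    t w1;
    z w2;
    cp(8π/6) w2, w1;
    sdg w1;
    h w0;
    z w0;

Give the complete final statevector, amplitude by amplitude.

The final amplitudes are sqrt(2)/2 on |0000>, -sqrt(2)/2 on |1000>, and 0 on every other basis state.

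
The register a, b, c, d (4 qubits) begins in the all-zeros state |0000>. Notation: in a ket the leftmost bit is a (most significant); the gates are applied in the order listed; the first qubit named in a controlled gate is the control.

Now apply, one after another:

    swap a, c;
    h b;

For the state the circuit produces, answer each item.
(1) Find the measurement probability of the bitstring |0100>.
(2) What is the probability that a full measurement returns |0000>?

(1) Outcome |0100> occurs with probability 1/2.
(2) A full measurement returns |0000> with probability 1/2.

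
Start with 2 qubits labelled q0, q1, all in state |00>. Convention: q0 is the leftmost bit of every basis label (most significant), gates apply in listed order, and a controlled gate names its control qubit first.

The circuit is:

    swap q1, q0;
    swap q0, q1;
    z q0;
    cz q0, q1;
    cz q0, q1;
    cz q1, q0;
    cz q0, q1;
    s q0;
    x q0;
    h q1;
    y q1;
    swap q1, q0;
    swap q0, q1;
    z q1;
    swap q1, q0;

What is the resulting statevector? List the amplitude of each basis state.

The resulting statevector has amplitude 0 on |00>, -sqrt(2)*I/2 on |01>, 0 on |10>, -sqrt(2)*I/2 on |11>.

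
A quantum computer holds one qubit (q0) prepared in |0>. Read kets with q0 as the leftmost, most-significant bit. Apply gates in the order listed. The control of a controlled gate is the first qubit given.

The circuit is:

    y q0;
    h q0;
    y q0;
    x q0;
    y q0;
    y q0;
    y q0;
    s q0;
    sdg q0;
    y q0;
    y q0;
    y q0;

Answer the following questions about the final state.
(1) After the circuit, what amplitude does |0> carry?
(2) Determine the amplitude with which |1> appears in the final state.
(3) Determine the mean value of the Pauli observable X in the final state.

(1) The final state's coefficient on |0> equals -sqrt(2)/2. Key observation: gates 5-12 undo each other exactly, leaving only the rest of the circuit to track.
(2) The final state's coefficient on |1> equals -sqrt(2)/2.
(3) The observable X averages to 1.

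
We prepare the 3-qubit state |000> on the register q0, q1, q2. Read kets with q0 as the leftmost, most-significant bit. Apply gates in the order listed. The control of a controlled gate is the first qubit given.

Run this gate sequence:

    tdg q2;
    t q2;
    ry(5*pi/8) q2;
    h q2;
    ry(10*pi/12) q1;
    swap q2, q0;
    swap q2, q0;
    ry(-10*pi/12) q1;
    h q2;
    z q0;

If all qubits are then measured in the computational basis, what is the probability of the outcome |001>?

Outcome |001> occurs with probability sin(5*pi/16)**2. Key observation: steps 4-9 multiply out to the identity, so the circuit reduces to the remaining gates.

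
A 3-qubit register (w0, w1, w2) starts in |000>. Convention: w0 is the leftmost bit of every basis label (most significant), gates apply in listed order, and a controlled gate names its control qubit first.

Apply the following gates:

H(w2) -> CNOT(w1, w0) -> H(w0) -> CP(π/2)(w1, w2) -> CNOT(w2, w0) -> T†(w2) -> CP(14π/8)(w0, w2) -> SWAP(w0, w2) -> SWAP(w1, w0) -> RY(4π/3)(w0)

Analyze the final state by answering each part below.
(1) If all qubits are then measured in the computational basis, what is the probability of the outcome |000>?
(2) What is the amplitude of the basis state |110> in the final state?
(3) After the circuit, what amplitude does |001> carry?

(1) Outcome |000> occurs with probability 1/16.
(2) The amplitude on |110> is -sqrt(3)*exp(3*I*pi/4)/4.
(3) The amplitude on |001> is -1/4.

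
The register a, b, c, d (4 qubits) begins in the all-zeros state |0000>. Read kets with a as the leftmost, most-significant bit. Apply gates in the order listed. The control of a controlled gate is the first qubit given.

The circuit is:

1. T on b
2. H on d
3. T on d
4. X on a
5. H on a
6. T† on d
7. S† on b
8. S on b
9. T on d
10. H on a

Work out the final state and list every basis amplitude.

The final amplitudes are sqrt(2)/2 on |1000>, sqrt(2)*exp(I*pi/4)/2 on |1001>, and 0 on every other basis state. Key observation: gates 5-10 undo each other exactly, leaving only the rest of the circuit to track.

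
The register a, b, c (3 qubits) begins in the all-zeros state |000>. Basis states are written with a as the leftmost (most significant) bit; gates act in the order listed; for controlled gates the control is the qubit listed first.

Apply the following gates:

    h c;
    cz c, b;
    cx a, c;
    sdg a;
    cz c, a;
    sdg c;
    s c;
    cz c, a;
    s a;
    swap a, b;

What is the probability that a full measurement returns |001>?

A full measurement returns |001> with probability 1/2. Key observation: the block from step 4 through step 9 cancels to the identity and can be dropped.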